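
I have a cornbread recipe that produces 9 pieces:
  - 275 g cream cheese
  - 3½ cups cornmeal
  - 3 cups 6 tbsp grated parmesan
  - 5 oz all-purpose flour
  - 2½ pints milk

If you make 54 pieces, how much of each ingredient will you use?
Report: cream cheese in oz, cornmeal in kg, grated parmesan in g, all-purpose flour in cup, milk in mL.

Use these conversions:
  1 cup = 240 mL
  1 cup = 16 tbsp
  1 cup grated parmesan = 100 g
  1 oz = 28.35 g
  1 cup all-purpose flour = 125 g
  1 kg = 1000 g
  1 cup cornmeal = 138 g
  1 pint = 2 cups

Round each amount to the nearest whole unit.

cream cheese: 58 oz; cornmeal: 3 kg; grated parmesan: 2025 g; all-purpose flour: 7 cup; milk: 7200 mL

Scaling factor: 54/9 = 6.
cream cheese: 275 g × 6 ÷ 28.35 g/oz ≈ 58 oz
cornmeal: 3.5 cup × 6 × 138 g/cup ÷ 1000 g/kg ≈ 3 kg
grated parmesan: (3 cup + 6 tbsp = 3.375 cup) × 6 × 100 g/cup = 2025 g
all-purpose flour: 5 oz × 6 × 28.35 g/oz ÷ 125 g/cup ≈ 7 cup
milk: 2.5 pint × 6 × 2 cup/pint × 240 mL/cup = 7200 mL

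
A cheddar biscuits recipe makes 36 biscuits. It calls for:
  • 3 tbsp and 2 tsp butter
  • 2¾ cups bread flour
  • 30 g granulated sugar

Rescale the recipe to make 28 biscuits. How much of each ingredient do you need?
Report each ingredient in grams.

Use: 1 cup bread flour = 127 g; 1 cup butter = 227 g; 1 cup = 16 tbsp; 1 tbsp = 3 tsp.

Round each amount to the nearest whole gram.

butter: 40 g; bread flour: 272 g; granulated sugar: 23 g

Scaling factor: 28/36 = 7/9.
butter: (3 tbsp + 2 tsp = 11/3 tbsp) × 7/9 ÷ 16 tbsp/cup × 227 g/cup ≈ 40 g
bread flour: 2.75 cup × 7/9 × 127 g/cup ≈ 272 g
granulated sugar: 30 g × 7/9 ≈ 23 g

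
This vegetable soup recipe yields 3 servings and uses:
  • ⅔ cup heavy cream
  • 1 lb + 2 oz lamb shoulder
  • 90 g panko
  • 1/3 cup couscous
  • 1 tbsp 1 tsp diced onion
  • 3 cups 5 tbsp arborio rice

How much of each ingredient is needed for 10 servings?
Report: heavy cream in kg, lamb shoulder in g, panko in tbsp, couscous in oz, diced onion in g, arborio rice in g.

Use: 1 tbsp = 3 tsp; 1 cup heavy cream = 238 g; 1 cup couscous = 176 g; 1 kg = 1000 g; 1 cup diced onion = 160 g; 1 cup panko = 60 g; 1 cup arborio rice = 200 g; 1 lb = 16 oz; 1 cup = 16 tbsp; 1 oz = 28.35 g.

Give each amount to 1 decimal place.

Scaling factor: 10/3.
heavy cream: 2/3 cup × 10/3 × 238 g/cup ÷ 1000 g/kg ≈ 0.5 kg
lamb shoulder: (1 lb + 2 oz = 1.125 lb) × 10/3 × 16 oz/lb × 28.35 g/oz = 1701.0 g
panko: 90 g × 10/3 ÷ 60 g/cup × 16 tbsp/cup = 80.0 tbsp
couscous: 1/3 cup × 10/3 × 176 g/cup ÷ 28.35 g/oz ≈ 6.9 oz
diced onion: (1 tbsp + 1 tsp = 4/3 tbsp) × 10/3 ÷ 16 tbsp/cup × 160 g/cup ≈ 44.4 g
arborio rice: (3 cup + 5 tbsp = 3.3125 cup) × 10/3 × 200 g/cup ≈ 2208.3 g

heavy cream: 0.5 kg; lamb shoulder: 1701.0 g; panko: 80.0 tbsp; couscous: 6.9 oz; diced onion: 44.4 g; arborio rice: 2208.3 g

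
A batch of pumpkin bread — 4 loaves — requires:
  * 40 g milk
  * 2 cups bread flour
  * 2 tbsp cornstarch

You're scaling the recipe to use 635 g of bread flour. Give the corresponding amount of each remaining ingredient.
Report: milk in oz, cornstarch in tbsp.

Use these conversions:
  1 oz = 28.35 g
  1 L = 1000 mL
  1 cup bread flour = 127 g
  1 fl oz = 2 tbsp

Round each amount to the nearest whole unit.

The original recipe has 254 g of bread flour, so the scaling factor is 635 ÷ 254 = 5/2 = 2.5.
milk: 40 g × 5/2 ÷ 28.35 g/oz ≈ 4 oz
cornstarch: 2 tbsp × 5/2 = 5 tbsp

milk: 4 oz; cornstarch: 5 tbsp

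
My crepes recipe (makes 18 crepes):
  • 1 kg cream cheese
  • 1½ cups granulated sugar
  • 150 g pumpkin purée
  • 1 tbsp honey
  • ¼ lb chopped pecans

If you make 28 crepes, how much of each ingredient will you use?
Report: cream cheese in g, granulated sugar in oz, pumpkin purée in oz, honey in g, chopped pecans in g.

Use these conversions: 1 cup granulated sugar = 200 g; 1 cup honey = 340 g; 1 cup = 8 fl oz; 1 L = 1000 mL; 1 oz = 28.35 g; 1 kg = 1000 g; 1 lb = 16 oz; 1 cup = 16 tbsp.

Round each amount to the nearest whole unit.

cream cheese: 1556 g; granulated sugar: 16 oz; pumpkin purée: 8 oz; honey: 33 g; chopped pecans: 176 g

Scaling factor: 28/18 = 14/9.
cream cheese: 1 kg × 14/9 × 1000 g/kg ≈ 1556 g
granulated sugar: 1.5 cup × 14/9 × 200 g/cup ÷ 28.35 g/oz ≈ 16 oz
pumpkin purée: 150 g × 14/9 ÷ 28.35 g/oz ≈ 8 oz
honey: 1 tbsp × 14/9 ÷ 16 tbsp/cup × 340 g/cup ≈ 33 g
chopped pecans: 0.25 lb × 14/9 × 16 oz/lb × 28.35 g/oz ≈ 176 g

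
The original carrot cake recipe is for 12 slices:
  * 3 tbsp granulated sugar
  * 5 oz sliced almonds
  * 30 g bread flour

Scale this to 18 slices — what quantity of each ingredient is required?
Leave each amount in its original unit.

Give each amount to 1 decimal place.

granulated sugar: 4.5 tbsp; sliced almonds: 7.5 oz; bread flour: 45.0 g

Scaling factor: 18/12 = 3/2 = 1.5.
granulated sugar: 3 tbsp × 3/2 = 4.5 tbsp
sliced almonds: 5 oz × 3/2 = 7.5 oz
bread flour: 30 g × 3/2 = 45.0 g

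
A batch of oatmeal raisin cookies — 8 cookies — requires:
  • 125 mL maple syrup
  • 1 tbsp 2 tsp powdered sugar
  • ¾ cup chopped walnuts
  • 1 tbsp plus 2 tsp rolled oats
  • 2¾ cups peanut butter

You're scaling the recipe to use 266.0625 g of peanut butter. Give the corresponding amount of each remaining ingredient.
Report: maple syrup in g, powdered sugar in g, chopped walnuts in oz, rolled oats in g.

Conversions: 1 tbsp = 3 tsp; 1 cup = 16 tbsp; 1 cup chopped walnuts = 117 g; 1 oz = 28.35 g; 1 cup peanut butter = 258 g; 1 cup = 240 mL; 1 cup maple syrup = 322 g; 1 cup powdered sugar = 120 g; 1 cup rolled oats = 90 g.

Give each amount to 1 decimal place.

The original recipe has 709.5 g of peanut butter, so the scaling factor is 266.0625 ÷ 709.5 = 3/8 = 0.375.
maple syrup: 125 mL × 3/8 ÷ 240 mL/cup × 322 g/cup ≈ 62.9 g
powdered sugar: (1 tbsp + 2 tsp = 5/3 tbsp) × 3/8 ÷ 16 tbsp/cup × 120 g/cup ≈ 4.7 g
chopped walnuts: 0.75 cup × 3/8 × 117 g/cup ÷ 28.35 g/oz ≈ 1.2 oz
rolled oats: (1 tbsp + 2 tsp = 5/3 tbsp) × 3/8 ÷ 16 tbsp/cup × 90 g/cup ≈ 3.5 g

maple syrup: 62.9 g; powdered sugar: 4.7 g; chopped walnuts: 1.2 oz; rolled oats: 3.5 g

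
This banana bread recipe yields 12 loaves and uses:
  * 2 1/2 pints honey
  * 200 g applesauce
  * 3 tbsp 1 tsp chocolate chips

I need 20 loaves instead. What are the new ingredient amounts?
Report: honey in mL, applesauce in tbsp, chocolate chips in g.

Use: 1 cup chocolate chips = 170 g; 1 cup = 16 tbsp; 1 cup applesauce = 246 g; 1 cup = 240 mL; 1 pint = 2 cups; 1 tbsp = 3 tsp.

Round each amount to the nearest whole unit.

Scaling factor: 20/12 = 5/3.
honey: 2.5 pint × 5/3 × 2 cup/pint × 240 mL/cup = 2000 mL
applesauce: 200 g × 5/3 ÷ 246 g/cup × 16 tbsp/cup ≈ 22 tbsp
chocolate chips: (3 tbsp + 1 tsp = 10/3 tbsp) × 5/3 ÷ 16 tbsp/cup × 170 g/cup ≈ 59 g

honey: 2000 mL; applesauce: 22 tbsp; chocolate chips: 59 g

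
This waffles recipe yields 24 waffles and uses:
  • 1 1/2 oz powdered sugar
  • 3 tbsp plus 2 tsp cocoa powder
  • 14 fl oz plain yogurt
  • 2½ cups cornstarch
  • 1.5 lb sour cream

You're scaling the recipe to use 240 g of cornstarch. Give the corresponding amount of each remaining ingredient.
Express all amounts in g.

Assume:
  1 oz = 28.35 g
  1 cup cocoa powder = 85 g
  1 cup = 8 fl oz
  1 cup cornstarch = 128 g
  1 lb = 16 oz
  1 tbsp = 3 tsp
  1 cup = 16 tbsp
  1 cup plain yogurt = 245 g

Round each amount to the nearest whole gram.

powdered sugar: 32 g; cocoa powder: 15 g; plain yogurt: 322 g; sour cream: 510 g

The original recipe has 320 g of cornstarch, so the scaling factor is 240 ÷ 320 = 3/4 = 0.75.
powdered sugar: 1.5 oz × 3/4 × 28.35 g/oz ≈ 32 g
cocoa powder: (3 tbsp + 2 tsp = 11/3 tbsp) × 3/4 ÷ 16 tbsp/cup × 85 g/cup ≈ 15 g
plain yogurt: 14 fl oz × 3/4 ÷ 8 fl oz/cup × 245 g/cup ≈ 322 g
sour cream: 1.5 lb × 3/4 × 16 oz/lb × 28.35 g/oz ≈ 510 g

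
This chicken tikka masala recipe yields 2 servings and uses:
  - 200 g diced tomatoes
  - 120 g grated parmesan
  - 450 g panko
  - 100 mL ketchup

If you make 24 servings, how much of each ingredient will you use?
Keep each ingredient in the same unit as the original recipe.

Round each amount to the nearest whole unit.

Scaling factor: 24/2 = 12.
diced tomatoes: 200 g × 12 = 2400 g
grated parmesan: 120 g × 12 = 1440 g
panko: 450 g × 12 = 5400 g
ketchup: 100 mL × 12 = 1200 mL

diced tomatoes: 2400 g; grated parmesan: 1440 g; panko: 5400 g; ketchup: 1200 mL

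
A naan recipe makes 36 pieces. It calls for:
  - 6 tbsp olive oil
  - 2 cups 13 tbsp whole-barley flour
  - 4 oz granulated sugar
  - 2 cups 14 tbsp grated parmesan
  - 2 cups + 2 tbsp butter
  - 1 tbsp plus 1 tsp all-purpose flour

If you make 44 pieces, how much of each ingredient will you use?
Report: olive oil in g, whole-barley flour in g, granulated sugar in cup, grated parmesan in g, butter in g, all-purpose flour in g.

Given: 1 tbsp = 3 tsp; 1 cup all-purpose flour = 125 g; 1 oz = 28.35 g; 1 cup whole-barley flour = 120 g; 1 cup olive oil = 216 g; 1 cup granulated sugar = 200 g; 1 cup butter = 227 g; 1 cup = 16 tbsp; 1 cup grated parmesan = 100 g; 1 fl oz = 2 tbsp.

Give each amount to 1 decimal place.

olive oil: 99.0 g; whole-barley flour: 412.5 g; granulated sugar: 0.7 cup; grated parmesan: 351.4 g; butter: 589.6 g; all-purpose flour: 12.7 g

Scaling factor: 44/36 = 11/9.
olive oil: 6 tbsp × 11/9 ÷ 16 tbsp/cup × 216 g/cup = 99.0 g
whole-barley flour: (2 cup + 13 tbsp = 2.8125 cup) × 11/9 × 120 g/cup = 412.5 g
granulated sugar: 4 oz × 11/9 × 28.35 g/oz ÷ 200 g/cup ≈ 0.7 cup
grated parmesan: (2 cup + 14 tbsp = 2.875 cup) × 11/9 × 100 g/cup ≈ 351.4 g
butter: (2 cup + 2 tbsp = 2.125 cup) × 11/9 × 227 g/cup ≈ 589.6 g
all-purpose flour: (1 tbsp + 1 tsp = 4/3 tbsp) × 11/9 ÷ 16 tbsp/cup × 125 g/cup ≈ 12.7 g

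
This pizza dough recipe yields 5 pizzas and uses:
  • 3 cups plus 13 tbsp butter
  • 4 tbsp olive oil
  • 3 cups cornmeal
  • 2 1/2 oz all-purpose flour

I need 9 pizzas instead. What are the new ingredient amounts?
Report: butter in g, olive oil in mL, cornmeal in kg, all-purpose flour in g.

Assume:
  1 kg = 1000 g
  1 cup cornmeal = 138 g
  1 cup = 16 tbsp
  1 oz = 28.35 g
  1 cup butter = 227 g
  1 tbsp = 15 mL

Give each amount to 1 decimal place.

Scaling factor: 9/5 = 1.8.
butter: (3 cup + 13 tbsp = 3.8125 cup) × 9/5 × 227 g/cup ≈ 1557.8 g
olive oil: 4 tbsp × 9/5 × 15 mL/tbsp = 108.0 mL
cornmeal: 3 cup × 9/5 × 138 g/cup ÷ 1000 g/kg ≈ 0.7 kg
all-purpose flour: 2.5 oz × 9/5 × 28.35 g/oz ≈ 127.6 g

butter: 1557.8 g; olive oil: 108.0 mL; cornmeal: 0.7 kg; all-purpose flour: 127.6 g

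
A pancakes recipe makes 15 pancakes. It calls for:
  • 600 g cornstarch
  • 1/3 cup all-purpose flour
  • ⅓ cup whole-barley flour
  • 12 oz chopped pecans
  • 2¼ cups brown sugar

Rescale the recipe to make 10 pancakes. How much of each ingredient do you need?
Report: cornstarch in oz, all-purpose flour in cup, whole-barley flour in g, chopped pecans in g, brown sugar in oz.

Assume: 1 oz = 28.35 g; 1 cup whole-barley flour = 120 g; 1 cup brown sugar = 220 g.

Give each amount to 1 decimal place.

Scaling factor: 10/15 = 2/3.
cornstarch: 600 g × 2/3 ÷ 28.35 g/oz ≈ 14.1 oz
all-purpose flour: 1/3 cup × 2/3 ≈ 0.2 cup
whole-barley flour: 1/3 cup × 2/3 × 120 g/cup ≈ 26.7 g
chopped pecans: 12 oz × 2/3 × 28.35 g/oz = 226.8 g
brown sugar: 2.25 cup × 2/3 × 220 g/cup ÷ 28.35 g/oz ≈ 11.6 oz

cornstarch: 14.1 oz; all-purpose flour: 0.2 cup; whole-barley flour: 26.7 g; chopped pecans: 226.8 g; brown sugar: 11.6 oz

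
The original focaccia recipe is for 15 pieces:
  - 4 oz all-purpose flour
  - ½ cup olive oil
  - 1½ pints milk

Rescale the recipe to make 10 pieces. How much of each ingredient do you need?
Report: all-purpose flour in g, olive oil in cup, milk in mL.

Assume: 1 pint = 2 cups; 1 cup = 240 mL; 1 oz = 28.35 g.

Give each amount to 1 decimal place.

all-purpose flour: 75.6 g; olive oil: 0.3 cup; milk: 480.0 mL

Scaling factor: 10/15 = 2/3.
all-purpose flour: 4 oz × 2/3 × 28.35 g/oz = 75.6 g
olive oil: 0.5 cup × 2/3 ≈ 0.3 cup
milk: 1.5 pint × 2/3 × 2 cup/pint × 240 mL/cup = 480.0 mL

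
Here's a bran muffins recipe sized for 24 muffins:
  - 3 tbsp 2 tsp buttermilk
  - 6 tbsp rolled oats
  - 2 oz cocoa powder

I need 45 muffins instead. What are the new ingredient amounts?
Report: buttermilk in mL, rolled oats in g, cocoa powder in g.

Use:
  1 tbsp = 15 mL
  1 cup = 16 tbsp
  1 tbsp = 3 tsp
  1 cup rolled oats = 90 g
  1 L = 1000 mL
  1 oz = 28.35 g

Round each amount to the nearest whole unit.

buttermilk: 103 mL; rolled oats: 63 g; cocoa powder: 106 g

Scaling factor: 45/24 = 15/8 = 1.875.
buttermilk: (3 tbsp + 2 tsp = 11/3 tbsp) × 15/8 × 15 mL/tbsp ≈ 103 mL
rolled oats: 6 tbsp × 15/8 ÷ 16 tbsp/cup × 90 g/cup ≈ 63 g
cocoa powder: 2 oz × 15/8 × 28.35 g/oz ≈ 106 g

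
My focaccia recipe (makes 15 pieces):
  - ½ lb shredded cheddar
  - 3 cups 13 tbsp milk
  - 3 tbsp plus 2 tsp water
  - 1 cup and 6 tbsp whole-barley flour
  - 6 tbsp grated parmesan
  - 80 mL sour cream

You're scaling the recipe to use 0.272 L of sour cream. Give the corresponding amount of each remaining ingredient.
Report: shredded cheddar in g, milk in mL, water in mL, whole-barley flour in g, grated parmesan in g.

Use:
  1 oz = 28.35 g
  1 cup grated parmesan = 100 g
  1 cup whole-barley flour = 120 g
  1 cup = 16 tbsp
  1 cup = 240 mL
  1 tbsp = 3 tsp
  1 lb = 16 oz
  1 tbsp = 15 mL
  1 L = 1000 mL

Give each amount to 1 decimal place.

shredded cheddar: 771.1 g; milk: 3111.0 mL; water: 187.0 mL; whole-barley flour: 561.0 g; grated parmesan: 127.5 g

The original recipe has 0.08 L of sour cream, so the scaling factor is 0.272 ÷ 0.08 = 17/5 = 3.4.
shredded cheddar: 0.5 lb × 17/5 × 16 oz/lb × 28.35 g/oz ≈ 771.1 g
milk: (3 cup + 13 tbsp = 3.8125 cup) × 17/5 × 240 mL/cup = 3111.0 mL
water: (3 tbsp + 2 tsp = 11/3 tbsp) × 17/5 × 15 mL/tbsp = 187.0 mL
whole-barley flour: (1 cup + 6 tbsp = 1.375 cup) × 17/5 × 120 g/cup = 561.0 g
grated parmesan: 6 tbsp × 17/5 ÷ 16 tbsp/cup × 100 g/cup = 127.5 g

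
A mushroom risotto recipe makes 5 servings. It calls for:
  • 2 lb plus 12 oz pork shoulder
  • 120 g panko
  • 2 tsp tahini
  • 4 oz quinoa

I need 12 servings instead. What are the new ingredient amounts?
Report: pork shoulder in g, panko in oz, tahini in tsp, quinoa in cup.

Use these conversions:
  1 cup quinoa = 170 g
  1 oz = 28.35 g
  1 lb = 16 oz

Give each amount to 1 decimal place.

pork shoulder: 2993.8 g; panko: 10.2 oz; tahini: 4.8 tsp; quinoa: 1.6 cup

Scaling factor: 12/5 = 2.4.
pork shoulder: (2 lb + 12 oz = 2.75 lb) × 12/5 × 16 oz/lb × 28.35 g/oz ≈ 2993.8 g
panko: 120 g × 12/5 ÷ 28.35 g/oz ≈ 10.2 oz
tahini: 2 tsp × 12/5 = 4.8 tsp
quinoa: 4 oz × 12/5 × 28.35 g/oz ÷ 170 g/cup ≈ 1.6 cup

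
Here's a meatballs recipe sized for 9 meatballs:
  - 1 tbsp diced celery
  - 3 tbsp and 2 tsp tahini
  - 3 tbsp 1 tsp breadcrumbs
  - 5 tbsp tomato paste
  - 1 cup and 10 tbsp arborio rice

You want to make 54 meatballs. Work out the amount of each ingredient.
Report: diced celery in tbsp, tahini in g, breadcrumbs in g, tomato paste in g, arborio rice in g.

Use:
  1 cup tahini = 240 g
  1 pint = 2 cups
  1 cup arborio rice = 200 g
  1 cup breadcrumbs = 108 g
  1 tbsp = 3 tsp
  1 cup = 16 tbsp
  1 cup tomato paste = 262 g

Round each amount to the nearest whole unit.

Scaling factor: 54/9 = 6.
diced celery: 1 tbsp × 6 = 6 tbsp
tahini: (3 tbsp + 2 tsp = 11/3 tbsp) × 6 ÷ 16 tbsp/cup × 240 g/cup = 330 g
breadcrumbs: (3 tbsp + 1 tsp = 10/3 tbsp) × 6 ÷ 16 tbsp/cup × 108 g/cup = 135 g
tomato paste: 5 tbsp × 6 ÷ 16 tbsp/cup × 262 g/cup ≈ 491 g
arborio rice: (1 cup + 10 tbsp = 1.625 cup) × 6 × 200 g/cup = 1950 g

diced celery: 6 tbsp; tahini: 330 g; breadcrumbs: 135 g; tomato paste: 491 g; arborio rice: 1950 g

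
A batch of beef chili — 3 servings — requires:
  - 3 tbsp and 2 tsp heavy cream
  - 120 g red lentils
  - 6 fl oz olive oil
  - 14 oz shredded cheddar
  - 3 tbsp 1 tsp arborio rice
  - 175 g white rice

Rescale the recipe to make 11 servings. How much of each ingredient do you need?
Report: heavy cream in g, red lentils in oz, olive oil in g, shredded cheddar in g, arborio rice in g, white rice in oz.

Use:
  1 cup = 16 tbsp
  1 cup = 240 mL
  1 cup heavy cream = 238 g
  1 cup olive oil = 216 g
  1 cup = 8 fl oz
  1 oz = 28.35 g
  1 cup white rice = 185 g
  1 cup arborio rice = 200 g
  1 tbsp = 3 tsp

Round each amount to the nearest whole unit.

heavy cream: 200 g; red lentils: 16 oz; olive oil: 594 g; shredded cheddar: 1455 g; arborio rice: 153 g; white rice: 23 oz

Scaling factor: 11/3.
heavy cream: (3 tbsp + 2 tsp = 11/3 tbsp) × 11/3 ÷ 16 tbsp/cup × 238 g/cup ≈ 200 g
red lentils: 120 g × 11/3 ÷ 28.35 g/oz ≈ 16 oz
olive oil: 6 fl oz × 11/3 ÷ 8 fl oz/cup × 216 g/cup = 594 g
shredded cheddar: 14 oz × 11/3 × 28.35 g/oz ≈ 1455 g
arborio rice: (3 tbsp + 1 tsp = 10/3 tbsp) × 11/3 ÷ 16 tbsp/cup × 200 g/cup ≈ 153 g
white rice: 175 g × 11/3 ÷ 28.35 g/oz ≈ 23 oz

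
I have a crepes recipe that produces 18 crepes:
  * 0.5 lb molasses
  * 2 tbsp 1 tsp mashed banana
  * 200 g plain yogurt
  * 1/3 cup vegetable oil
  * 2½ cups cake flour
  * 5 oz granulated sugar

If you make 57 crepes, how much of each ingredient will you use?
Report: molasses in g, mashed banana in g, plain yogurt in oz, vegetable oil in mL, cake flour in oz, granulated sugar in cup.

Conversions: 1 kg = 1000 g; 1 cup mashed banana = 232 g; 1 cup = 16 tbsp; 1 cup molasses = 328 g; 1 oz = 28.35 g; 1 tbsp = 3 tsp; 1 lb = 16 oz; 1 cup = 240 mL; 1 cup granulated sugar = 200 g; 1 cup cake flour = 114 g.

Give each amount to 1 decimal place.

Scaling factor: 57/18 = 19/6.
molasses: 0.5 lb × 19/6 × 16 oz/lb × 28.35 g/oz = 718.2 g
mashed banana: (2 tbsp + 1 tsp = 7/3 tbsp) × 19/6 ÷ 16 tbsp/cup × 232 g/cup ≈ 107.1 g
plain yogurt: 200 g × 19/6 ÷ 28.35 g/oz ≈ 22.3 oz
vegetable oil: 1/3 cup × 19/6 × 240 mL/cup ≈ 253.3 mL
cake flour: 2.5 cup × 19/6 × 114 g/cup ÷ 28.35 g/oz ≈ 31.8 oz
granulated sugar: 5 oz × 19/6 × 28.35 g/oz ÷ 200 g/cup ≈ 2.2 cup

molasses: 718.2 g; mashed banana: 107.1 g; plain yogurt: 22.3 oz; vegetable oil: 253.3 mL; cake flour: 31.8 oz; granulated sugar: 2.2 cup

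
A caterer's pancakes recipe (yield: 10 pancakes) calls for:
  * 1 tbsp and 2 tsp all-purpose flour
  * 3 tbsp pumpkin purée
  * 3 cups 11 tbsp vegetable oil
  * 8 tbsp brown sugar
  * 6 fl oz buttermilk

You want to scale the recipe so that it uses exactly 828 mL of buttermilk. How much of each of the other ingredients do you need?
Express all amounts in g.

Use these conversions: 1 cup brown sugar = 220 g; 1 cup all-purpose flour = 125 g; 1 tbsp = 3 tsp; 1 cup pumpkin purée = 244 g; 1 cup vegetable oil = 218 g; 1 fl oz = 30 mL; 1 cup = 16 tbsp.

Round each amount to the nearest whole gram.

The original recipe has 180 mL of buttermilk, so the scaling factor is 828 ÷ 180 = 23/5 = 4.6.
all-purpose flour: (1 tbsp + 2 tsp = 5/3 tbsp) × 23/5 ÷ 16 tbsp/cup × 125 g/cup ≈ 60 g
pumpkin purée: 3 tbsp × 23/5 ÷ 16 tbsp/cup × 244 g/cup ≈ 210 g
vegetable oil: (3 cup + 11 tbsp = 3.6875 cup) × 23/5 × 218 g/cup ≈ 3698 g
brown sugar: 8 tbsp × 23/5 ÷ 16 tbsp/cup × 220 g/cup = 506 g

all-purpose flour: 60 g; pumpkin purée: 210 g; vegetable oil: 3698 g; brown sugar: 506 g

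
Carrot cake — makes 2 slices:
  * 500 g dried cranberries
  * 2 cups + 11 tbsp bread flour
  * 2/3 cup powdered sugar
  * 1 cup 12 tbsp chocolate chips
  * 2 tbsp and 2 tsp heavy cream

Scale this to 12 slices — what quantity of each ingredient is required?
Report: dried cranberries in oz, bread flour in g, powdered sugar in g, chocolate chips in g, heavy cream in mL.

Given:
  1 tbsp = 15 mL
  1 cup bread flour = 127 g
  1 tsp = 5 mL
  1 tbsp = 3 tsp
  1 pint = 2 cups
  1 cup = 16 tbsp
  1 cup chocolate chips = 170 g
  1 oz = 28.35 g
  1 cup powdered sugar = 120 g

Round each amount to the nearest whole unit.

Scaling factor: 12/2 = 6.
dried cranberries: 500 g × 6 ÷ 28.35 g/oz ≈ 106 oz
bread flour: (2 cup + 11 tbsp = 2.6875 cup) × 6 × 127 g/cup ≈ 2048 g
powdered sugar: 2/3 cup × 6 × 120 g/cup = 480 g
chocolate chips: (1 cup + 12 tbsp = 1.75 cup) × 6 × 170 g/cup = 1785 g
heavy cream: (2 tbsp + 2 tsp = 8/3 tbsp) × 6 × 15 mL/tbsp = 240 mL

dried cranberries: 106 oz; bread flour: 2048 g; powdered sugar: 480 g; chocolate chips: 1785 g; heavy cream: 240 mL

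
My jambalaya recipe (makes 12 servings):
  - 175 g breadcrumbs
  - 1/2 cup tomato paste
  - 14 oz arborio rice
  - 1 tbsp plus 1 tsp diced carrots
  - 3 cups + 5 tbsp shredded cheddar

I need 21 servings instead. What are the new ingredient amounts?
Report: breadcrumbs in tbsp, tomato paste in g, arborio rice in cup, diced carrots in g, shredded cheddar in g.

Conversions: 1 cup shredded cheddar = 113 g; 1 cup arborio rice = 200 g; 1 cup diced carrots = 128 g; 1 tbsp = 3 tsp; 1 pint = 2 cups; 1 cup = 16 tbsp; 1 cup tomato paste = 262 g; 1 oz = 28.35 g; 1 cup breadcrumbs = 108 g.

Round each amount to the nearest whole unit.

Scaling factor: 21/12 = 7/4 = 1.75.
breadcrumbs: 175 g × 7/4 ÷ 108 g/cup × 16 tbsp/cup ≈ 45 tbsp
tomato paste: 0.5 cup × 7/4 × 262 g/cup ≈ 229 g
arborio rice: 14 oz × 7/4 × 28.35 g/oz ÷ 200 g/cup ≈ 3 cup
diced carrots: (1 tbsp + 1 tsp = 4/3 tbsp) × 7/4 ÷ 16 tbsp/cup × 128 g/cup ≈ 19 g
shredded cheddar: (3 cup + 5 tbsp = 3.3125 cup) × 7/4 × 113 g/cup ≈ 655 g

breadcrumbs: 45 tbsp; tomato paste: 229 g; arborio rice: 3 cup; diced carrots: 19 g; shredded cheddar: 655 g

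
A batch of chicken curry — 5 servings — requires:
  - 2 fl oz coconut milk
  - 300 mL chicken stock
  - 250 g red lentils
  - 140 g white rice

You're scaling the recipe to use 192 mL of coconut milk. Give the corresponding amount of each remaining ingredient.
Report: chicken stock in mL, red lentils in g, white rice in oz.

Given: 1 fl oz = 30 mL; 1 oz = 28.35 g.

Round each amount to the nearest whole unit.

chicken stock: 960 mL; red lentils: 800 g; white rice: 16 oz

The original recipe has 60 mL of coconut milk, so the scaling factor is 192 ÷ 60 = 16/5 = 3.2.
chicken stock: 300 mL × 16/5 = 960 mL
red lentils: 250 g × 16/5 = 800 g
white rice: 140 g × 16/5 ÷ 28.35 g/oz ≈ 16 oz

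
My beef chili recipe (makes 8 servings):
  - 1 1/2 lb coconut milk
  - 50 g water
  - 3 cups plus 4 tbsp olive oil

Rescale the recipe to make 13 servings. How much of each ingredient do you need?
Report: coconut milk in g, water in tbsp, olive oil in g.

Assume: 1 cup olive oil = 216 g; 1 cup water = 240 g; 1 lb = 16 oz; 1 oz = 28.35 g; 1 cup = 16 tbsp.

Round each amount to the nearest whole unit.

Scaling factor: 13/8 = 1.625.
coconut milk: 1.5 lb × 13/8 × 16 oz/lb × 28.35 g/oz ≈ 1106 g
water: 50 g × 13/8 ÷ 240 g/cup × 16 tbsp/cup ≈ 5 tbsp
olive oil: (3 cup + 4 tbsp = 3.25 cup) × 13/8 × 216 g/cup ≈ 1141 g

coconut milk: 1106 g; water: 5 tbsp; olive oil: 1141 g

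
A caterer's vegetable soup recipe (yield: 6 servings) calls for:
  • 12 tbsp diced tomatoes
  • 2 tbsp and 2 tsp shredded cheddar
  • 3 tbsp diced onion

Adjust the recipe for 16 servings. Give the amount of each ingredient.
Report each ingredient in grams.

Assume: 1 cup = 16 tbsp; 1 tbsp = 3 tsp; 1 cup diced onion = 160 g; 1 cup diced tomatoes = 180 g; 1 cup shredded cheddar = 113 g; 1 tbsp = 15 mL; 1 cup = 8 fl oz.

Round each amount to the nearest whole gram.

diced tomatoes: 360 g; shredded cheddar: 50 g; diced onion: 80 g

Scaling factor: 16/6 = 8/3.
diced tomatoes: 12 tbsp × 8/3 ÷ 16 tbsp/cup × 180 g/cup = 360 g
shredded cheddar: (2 tbsp + 2 tsp = 8/3 tbsp) × 8/3 ÷ 16 tbsp/cup × 113 g/cup ≈ 50 g
diced onion: 3 tbsp × 8/3 ÷ 16 tbsp/cup × 160 g/cup = 80 g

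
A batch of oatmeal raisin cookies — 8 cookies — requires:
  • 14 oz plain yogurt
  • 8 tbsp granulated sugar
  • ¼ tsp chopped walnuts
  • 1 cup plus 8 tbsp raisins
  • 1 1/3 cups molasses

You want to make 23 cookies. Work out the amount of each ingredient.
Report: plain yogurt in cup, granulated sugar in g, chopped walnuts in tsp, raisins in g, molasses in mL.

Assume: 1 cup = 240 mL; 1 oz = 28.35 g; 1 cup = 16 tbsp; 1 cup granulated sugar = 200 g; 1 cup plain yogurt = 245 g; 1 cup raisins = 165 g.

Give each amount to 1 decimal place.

plain yogurt: 4.7 cup; granulated sugar: 287.5 g; chopped walnuts: 0.7 tsp; raisins: 711.6 g; molasses: 920.0 mL

Scaling factor: 23/8 = 2.875.
plain yogurt: 14 oz × 23/8 × 28.35 g/oz ÷ 245 g/cup ≈ 4.7 cup
granulated sugar: 8 tbsp × 23/8 ÷ 16 tbsp/cup × 200 g/cup = 287.5 g
chopped walnuts: 0.25 tsp × 23/8 ≈ 0.7 tsp
raisins: (1 cup + 8 tbsp = 1.5 cup) × 23/8 × 165 g/cup ≈ 711.6 g
molasses: 4/3 cup × 23/8 × 240 mL/cup = 920.0 mL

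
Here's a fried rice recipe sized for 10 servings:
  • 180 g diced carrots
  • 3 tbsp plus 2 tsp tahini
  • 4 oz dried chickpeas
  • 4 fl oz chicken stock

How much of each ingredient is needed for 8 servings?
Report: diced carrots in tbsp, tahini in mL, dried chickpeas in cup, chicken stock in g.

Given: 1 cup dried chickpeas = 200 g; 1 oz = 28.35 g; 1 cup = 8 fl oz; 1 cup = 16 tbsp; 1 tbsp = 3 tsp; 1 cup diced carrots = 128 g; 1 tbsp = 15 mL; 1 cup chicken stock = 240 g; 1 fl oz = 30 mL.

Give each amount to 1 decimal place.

diced carrots: 18.0 tbsp; tahini: 44.0 mL; dried chickpeas: 0.5 cup; chicken stock: 96.0 g

Scaling factor: 8/10 = 4/5 = 0.8.
diced carrots: 180 g × 4/5 ÷ 128 g/cup × 16 tbsp/cup = 18.0 tbsp
tahini: (3 tbsp + 2 tsp = 11/3 tbsp) × 4/5 × 15 mL/tbsp = 44.0 mL
dried chickpeas: 4 oz × 4/5 × 28.35 g/oz ÷ 200 g/cup ≈ 0.5 cup
chicken stock: 4 fl oz × 4/5 ÷ 8 fl oz/cup × 240 g/cup = 96.0 g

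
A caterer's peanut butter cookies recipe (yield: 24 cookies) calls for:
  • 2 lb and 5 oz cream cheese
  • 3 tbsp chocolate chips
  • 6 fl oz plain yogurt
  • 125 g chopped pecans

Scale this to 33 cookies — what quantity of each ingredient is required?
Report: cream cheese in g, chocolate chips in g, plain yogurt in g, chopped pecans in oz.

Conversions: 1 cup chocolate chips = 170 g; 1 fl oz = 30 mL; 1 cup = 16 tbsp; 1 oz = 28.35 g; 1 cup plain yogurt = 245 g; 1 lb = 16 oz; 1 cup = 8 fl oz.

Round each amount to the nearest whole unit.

Scaling factor: 33/24 = 11/8 = 1.375.
cream cheese: (2 lb + 5 oz = 2.3125 lb) × 11/8 × 16 oz/lb × 28.35 g/oz ≈ 1442 g
chocolate chips: 3 tbsp × 11/8 ÷ 16 tbsp/cup × 170 g/cup ≈ 44 g
plain yogurt: 6 fl oz × 11/8 ÷ 8 fl oz/cup × 245 g/cup ≈ 253 g
chopped pecans: 125 g × 11/8 ÷ 28.35 g/oz ≈ 6 oz

cream cheese: 1442 g; chocolate chips: 44 g; plain yogurt: 253 g; chopped pecans: 6 oz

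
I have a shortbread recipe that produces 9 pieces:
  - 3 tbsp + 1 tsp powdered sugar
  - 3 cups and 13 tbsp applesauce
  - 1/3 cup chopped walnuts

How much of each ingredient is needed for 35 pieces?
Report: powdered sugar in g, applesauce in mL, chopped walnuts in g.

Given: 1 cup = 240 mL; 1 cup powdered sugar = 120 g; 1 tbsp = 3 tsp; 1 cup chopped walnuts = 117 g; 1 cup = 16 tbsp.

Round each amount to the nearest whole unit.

powdered sugar: 97 g; applesauce: 3558 mL; chopped walnuts: 152 g

Scaling factor: 35/9.
powdered sugar: (3 tbsp + 1 tsp = 10/3 tbsp) × 35/9 ÷ 16 tbsp/cup × 120 g/cup ≈ 97 g
applesauce: (3 cup + 13 tbsp = 3.8125 cup) × 35/9 × 240 mL/cup ≈ 3558 mL
chopped walnuts: 1/3 cup × 35/9 × 117 g/cup ≈ 152 g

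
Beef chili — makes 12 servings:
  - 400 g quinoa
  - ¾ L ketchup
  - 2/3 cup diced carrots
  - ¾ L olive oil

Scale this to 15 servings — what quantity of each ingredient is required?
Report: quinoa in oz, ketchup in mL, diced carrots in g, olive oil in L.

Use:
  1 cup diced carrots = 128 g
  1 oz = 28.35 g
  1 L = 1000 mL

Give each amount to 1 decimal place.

Scaling factor: 15/12 = 5/4 = 1.25.
quinoa: 400 g × 5/4 ÷ 28.35 g/oz ≈ 17.6 oz
ketchup: 0.75 L × 5/4 × 1000 mL/L = 937.5 mL
diced carrots: 2/3 cup × 5/4 × 128 g/cup ≈ 106.7 g
olive oil: 0.75 L × 5/4 ≈ 0.9 L

quinoa: 17.6 oz; ketchup: 937.5 mL; diced carrots: 106.7 g; olive oil: 0.9 L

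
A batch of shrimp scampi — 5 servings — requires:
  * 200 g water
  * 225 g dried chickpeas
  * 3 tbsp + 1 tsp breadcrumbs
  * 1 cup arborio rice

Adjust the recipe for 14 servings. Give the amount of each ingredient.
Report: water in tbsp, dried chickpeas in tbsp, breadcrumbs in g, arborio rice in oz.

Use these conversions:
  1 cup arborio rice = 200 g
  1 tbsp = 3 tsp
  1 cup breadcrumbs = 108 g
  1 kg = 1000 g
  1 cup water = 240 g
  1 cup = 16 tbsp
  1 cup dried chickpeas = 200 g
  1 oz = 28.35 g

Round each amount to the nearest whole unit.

water: 37 tbsp; dried chickpeas: 50 tbsp; breadcrumbs: 63 g; arborio rice: 20 oz

Scaling factor: 14/5 = 2.8.
water: 200 g × 14/5 ÷ 240 g/cup × 16 tbsp/cup ≈ 37 tbsp
dried chickpeas: 225 g × 14/5 ÷ 200 g/cup × 16 tbsp/cup ≈ 50 tbsp
breadcrumbs: (3 tbsp + 1 tsp = 10/3 tbsp) × 14/5 ÷ 16 tbsp/cup × 108 g/cup = 63 g
arborio rice: 1 cup × 14/5 × 200 g/cup ÷ 28.35 g/oz ≈ 20 oz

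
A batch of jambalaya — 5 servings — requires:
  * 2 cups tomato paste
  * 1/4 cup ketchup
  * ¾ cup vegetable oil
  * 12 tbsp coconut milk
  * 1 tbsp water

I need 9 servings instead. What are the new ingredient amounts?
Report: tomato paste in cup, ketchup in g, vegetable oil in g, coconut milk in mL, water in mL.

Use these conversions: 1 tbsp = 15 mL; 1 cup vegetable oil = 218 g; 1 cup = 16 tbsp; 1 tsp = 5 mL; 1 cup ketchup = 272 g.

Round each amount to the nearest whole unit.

tomato paste: 4 cup; ketchup: 122 g; vegetable oil: 294 g; coconut milk: 324 mL; water: 27 mL

Scaling factor: 9/5 = 1.8.
tomato paste: 2 cup × 9/5 ≈ 4 cup
ketchup: 0.25 cup × 9/5 × 272 g/cup ≈ 122 g
vegetable oil: 0.75 cup × 9/5 × 218 g/cup ≈ 294 g
coconut milk: 12 tbsp × 9/5 × 15 mL/tbsp = 324 mL
water: 1 tbsp × 9/5 × 15 mL/tbsp = 27 mL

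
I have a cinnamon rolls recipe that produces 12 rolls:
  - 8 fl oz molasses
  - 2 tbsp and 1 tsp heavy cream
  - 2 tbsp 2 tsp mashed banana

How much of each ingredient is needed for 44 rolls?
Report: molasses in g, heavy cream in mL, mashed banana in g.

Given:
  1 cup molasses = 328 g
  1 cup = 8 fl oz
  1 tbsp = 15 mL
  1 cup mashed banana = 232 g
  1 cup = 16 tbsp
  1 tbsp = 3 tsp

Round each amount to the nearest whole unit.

Scaling factor: 44/12 = 11/3.
molasses: 8 fl oz × 11/3 ÷ 8 fl oz/cup × 328 g/cup ≈ 1203 g
heavy cream: (2 tbsp + 1 tsp = 7/3 tbsp) × 11/3 × 15 mL/tbsp ≈ 128 mL
mashed banana: (2 tbsp + 2 tsp = 8/3 tbsp) × 11/3 ÷ 16 tbsp/cup × 232 g/cup ≈ 142 g

molasses: 1203 g; heavy cream: 128 mL; mashed banana: 142 g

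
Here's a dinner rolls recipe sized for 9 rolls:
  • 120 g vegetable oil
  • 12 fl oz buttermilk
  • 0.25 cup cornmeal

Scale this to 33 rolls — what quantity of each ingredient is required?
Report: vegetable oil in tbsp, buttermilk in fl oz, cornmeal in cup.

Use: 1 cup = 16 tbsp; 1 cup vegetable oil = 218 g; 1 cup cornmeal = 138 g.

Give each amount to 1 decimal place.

vegetable oil: 32.3 tbsp; buttermilk: 44.0 fl oz; cornmeal: 0.9 cup

Scaling factor: 33/9 = 11/3.
vegetable oil: 120 g × 11/3 ÷ 218 g/cup × 16 tbsp/cup ≈ 32.3 tbsp
buttermilk: 12 fl oz × 11/3 = 44.0 fl oz
cornmeal: 0.25 cup × 11/3 ≈ 0.9 cup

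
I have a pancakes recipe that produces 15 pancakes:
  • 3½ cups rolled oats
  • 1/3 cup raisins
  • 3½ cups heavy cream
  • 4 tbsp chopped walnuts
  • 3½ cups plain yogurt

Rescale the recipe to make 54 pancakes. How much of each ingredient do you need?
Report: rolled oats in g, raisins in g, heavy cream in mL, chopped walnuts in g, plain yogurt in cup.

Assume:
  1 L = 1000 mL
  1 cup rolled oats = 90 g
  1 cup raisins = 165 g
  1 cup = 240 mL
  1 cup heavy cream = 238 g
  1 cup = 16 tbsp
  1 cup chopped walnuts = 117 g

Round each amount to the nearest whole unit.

rolled oats: 1134 g; raisins: 198 g; heavy cream: 3024 mL; chopped walnuts: 105 g; plain yogurt: 13 cup

Scaling factor: 54/15 = 18/5 = 3.6.
rolled oats: 3.5 cup × 18/5 × 90 g/cup = 1134 g
raisins: 1/3 cup × 18/5 × 165 g/cup = 198 g
heavy cream: 3.5 cup × 18/5 × 240 mL/cup = 3024 mL
chopped walnuts: 4 tbsp × 18/5 ÷ 16 tbsp/cup × 117 g/cup ≈ 105 g
plain yogurt: 3.5 cup × 18/5 ≈ 13 cup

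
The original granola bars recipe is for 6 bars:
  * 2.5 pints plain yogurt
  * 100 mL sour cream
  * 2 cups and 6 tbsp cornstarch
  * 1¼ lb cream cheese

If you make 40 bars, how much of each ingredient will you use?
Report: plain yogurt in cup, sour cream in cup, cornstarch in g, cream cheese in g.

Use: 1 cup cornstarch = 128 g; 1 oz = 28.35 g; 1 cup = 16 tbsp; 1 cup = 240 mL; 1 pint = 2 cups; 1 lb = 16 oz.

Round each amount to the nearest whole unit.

plain yogurt: 33 cup; sour cream: 3 cup; cornstarch: 2027 g; cream cheese: 3780 g

Scaling factor: 40/6 = 20/3.
plain yogurt: 2.5 pint × 20/3 × 2 cup/pint ≈ 33 cup
sour cream: 100 mL × 20/3 ÷ 240 mL/cup ≈ 3 cup
cornstarch: (2 cup + 6 tbsp = 2.375 cup) × 20/3 × 128 g/cup ≈ 2027 g
cream cheese: 1.25 lb × 20/3 × 16 oz/lb × 28.35 g/oz = 3780 g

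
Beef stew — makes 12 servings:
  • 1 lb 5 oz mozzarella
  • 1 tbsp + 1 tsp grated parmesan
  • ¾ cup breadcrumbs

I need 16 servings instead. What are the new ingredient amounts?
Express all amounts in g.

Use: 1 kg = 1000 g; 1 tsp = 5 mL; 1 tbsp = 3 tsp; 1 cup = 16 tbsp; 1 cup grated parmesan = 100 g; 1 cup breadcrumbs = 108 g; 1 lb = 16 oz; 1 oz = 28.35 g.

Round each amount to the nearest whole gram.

Scaling factor: 16/12 = 4/3.
mozzarella: (1 lb + 5 oz = 1.3125 lb) × 4/3 × 16 oz/lb × 28.35 g/oz ≈ 794 g
grated parmesan: (1 tbsp + 1 tsp = 4/3 tbsp) × 4/3 ÷ 16 tbsp/cup × 100 g/cup ≈ 11 g
breadcrumbs: 0.75 cup × 4/3 × 108 g/cup = 108 g

mozzarella: 794 g; grated parmesan: 11 g; breadcrumbs: 108 g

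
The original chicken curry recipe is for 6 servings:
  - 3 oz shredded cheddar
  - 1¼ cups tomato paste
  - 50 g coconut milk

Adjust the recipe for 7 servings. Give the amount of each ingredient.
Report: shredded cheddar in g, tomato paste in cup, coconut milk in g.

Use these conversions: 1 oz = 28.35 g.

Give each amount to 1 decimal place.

shredded cheddar: 99.2 g; tomato paste: 1.5 cup; coconut milk: 58.3 g

Scaling factor: 7/6.
shredded cheddar: 3 oz × 7/6 × 28.35 g/oz ≈ 99.2 g
tomato paste: 1.25 cup × 7/6 ≈ 1.5 cup
coconut milk: 50 g × 7/6 ≈ 58.3 g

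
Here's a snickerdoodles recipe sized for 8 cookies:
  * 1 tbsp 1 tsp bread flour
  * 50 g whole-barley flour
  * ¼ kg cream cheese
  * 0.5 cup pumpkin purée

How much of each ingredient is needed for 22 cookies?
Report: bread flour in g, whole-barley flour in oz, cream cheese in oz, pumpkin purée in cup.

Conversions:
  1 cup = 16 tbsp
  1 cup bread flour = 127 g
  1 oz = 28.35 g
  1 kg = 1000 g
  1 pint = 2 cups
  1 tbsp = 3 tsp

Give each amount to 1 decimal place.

bread flour: 29.1 g; whole-barley flour: 4.9 oz; cream cheese: 24.3 oz; pumpkin purée: 1.4 cup

Scaling factor: 22/8 = 11/4 = 2.75.
bread flour: (1 tbsp + 1 tsp = 4/3 tbsp) × 11/4 ÷ 16 tbsp/cup × 127 g/cup ≈ 29.1 g
whole-barley flour: 50 g × 11/4 ÷ 28.35 g/oz ≈ 4.9 oz
cream cheese: 0.25 kg × 11/4 × 1000 g/kg ÷ 28.35 g/oz ≈ 24.3 oz
pumpkin purée: 0.5 cup × 11/4 ≈ 1.4 cup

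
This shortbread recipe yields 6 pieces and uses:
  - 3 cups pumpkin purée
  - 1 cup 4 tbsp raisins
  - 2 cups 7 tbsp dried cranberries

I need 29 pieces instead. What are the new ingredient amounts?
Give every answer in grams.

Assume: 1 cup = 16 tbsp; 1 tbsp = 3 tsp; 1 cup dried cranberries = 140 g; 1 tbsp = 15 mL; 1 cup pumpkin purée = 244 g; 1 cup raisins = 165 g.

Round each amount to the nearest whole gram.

Scaling factor: 29/6.
pumpkin purée: 3 cup × 29/6 × 244 g/cup = 3538 g
raisins: (1 cup + 4 tbsp = 1.25 cup) × 29/6 × 165 g/cup ≈ 997 g
dried cranberries: (2 cup + 7 tbsp = 2.4375 cup) × 29/6 × 140 g/cup ≈ 1649 g

pumpkin purée: 3538 g; raisins: 997 g; dried cranberries: 1649 g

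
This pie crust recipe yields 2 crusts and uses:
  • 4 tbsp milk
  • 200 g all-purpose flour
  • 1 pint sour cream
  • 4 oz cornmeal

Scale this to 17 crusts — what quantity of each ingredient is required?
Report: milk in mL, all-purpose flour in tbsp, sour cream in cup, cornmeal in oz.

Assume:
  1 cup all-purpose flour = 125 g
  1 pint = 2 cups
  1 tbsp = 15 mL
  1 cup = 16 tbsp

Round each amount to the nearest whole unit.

milk: 510 mL; all-purpose flour: 218 tbsp; sour cream: 17 cup; cornmeal: 34 oz

Scaling factor: 17/2 = 8.5.
milk: 4 tbsp × 17/2 × 15 mL/tbsp = 510 mL
all-purpose flour: 200 g × 17/2 ÷ 125 g/cup × 16 tbsp/cup ≈ 218 tbsp
sour cream: 1 pint × 17/2 × 2 cup/pint = 17 cup
cornmeal: 4 oz × 17/2 = 34 oz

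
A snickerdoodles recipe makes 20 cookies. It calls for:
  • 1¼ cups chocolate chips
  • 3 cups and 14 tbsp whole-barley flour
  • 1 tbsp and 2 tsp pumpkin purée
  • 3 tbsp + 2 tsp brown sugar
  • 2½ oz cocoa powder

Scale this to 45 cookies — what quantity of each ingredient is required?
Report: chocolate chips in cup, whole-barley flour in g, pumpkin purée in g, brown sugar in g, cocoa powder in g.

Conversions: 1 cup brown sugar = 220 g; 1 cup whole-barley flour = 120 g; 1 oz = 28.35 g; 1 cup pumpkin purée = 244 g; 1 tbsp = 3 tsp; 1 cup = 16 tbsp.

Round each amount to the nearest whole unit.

Scaling factor: 45/20 = 9/4 = 2.25.
chocolate chips: 1.25 cup × 9/4 ≈ 3 cup
whole-barley flour: (3 cup + 14 tbsp = 3.875 cup) × 9/4 × 120 g/cup ≈ 1046 g
pumpkin purée: (1 tbsp + 2 tsp = 5/3 tbsp) × 9/4 ÷ 16 tbsp/cup × 244 g/cup ≈ 57 g
brown sugar: (3 tbsp + 2 tsp = 11/3 tbsp) × 9/4 ÷ 16 tbsp/cup × 220 g/cup ≈ 113 g
cocoa powder: 2.5 oz × 9/4 × 28.35 g/oz ≈ 159 g

chocolate chips: 3 cup; whole-barley flour: 1046 g; pumpkin purée: 57 g; brown sugar: 113 g; cocoa powder: 159 g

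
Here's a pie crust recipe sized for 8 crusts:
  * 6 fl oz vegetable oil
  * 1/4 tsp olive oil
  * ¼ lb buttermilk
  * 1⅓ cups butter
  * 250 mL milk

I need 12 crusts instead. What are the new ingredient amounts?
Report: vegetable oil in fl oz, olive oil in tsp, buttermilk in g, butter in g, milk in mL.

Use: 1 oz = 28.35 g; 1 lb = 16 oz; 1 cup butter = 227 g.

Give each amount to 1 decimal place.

vegetable oil: 9.0 fl oz; olive oil: 0.4 tsp; buttermilk: 170.1 g; butter: 454.0 g; milk: 375.0 mL

Scaling factor: 12/8 = 3/2 = 1.5.
vegetable oil: 6 fl oz × 3/2 = 9.0 fl oz
olive oil: 0.25 tsp × 3/2 ≈ 0.4 tsp
buttermilk: 0.25 lb × 3/2 × 16 oz/lb × 28.35 g/oz = 170.1 g
butter: 4/3 cup × 3/2 × 227 g/cup = 454.0 g
milk: 250 mL × 3/2 = 375.0 mL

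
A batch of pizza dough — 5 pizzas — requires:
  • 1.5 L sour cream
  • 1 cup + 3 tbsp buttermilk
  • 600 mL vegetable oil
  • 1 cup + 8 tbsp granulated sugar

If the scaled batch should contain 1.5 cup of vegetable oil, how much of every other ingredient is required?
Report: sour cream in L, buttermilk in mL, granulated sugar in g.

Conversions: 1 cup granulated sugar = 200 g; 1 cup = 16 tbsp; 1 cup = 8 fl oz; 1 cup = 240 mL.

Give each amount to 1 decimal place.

The original recipe has 2.5 cup of vegetable oil, so the scaling factor is 1.5 ÷ 2.5 = 3/5 = 0.6.
sour cream: 1.5 L × 3/5 = 0.9 L
buttermilk: (1 cup + 3 tbsp = 1.1875 cup) × 3/5 × 240 mL/cup = 171.0 mL
granulated sugar: (1 cup + 8 tbsp = 1.5 cup) × 3/5 × 200 g/cup = 180.0 g

sour cream: 0.9 L; buttermilk: 171.0 mL; granulated sugar: 180.0 g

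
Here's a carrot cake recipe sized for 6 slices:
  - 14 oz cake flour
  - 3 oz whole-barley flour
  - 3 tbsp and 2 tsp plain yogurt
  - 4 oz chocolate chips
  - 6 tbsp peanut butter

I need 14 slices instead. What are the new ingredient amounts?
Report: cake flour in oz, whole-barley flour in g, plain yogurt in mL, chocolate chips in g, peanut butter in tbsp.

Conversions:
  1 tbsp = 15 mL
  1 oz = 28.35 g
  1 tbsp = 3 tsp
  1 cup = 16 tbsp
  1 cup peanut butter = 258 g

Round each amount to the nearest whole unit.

Scaling factor: 14/6 = 7/3.
cake flour: 14 oz × 7/3 ≈ 33 oz
whole-barley flour: 3 oz × 7/3 × 28.35 g/oz ≈ 198 g
plain yogurt: (3 tbsp + 2 tsp = 11/3 tbsp) × 7/3 × 15 mL/tbsp ≈ 128 mL
chocolate chips: 4 oz × 7/3 × 28.35 g/oz ≈ 265 g
peanut butter: 6 tbsp × 7/3 = 14 tbsp

cake flour: 33 oz; whole-barley flour: 198 g; plain yogurt: 128 mL; chocolate chips: 265 g; peanut butter: 14 tbsp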